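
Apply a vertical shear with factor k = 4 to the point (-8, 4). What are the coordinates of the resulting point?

Shear matrix for vertical shear with factor k = 4:
[[1, 0], [4, 1]]
Result: (-8, 4) → (-8, -28)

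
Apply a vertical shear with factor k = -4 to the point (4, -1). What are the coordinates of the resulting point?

Shear matrix for vertical shear with factor k = -4:
[[1, 0], [-4, 1]]
Result: (4, -1) → (4, -17)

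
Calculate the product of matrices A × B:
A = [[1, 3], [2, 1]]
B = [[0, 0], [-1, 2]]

Matrix multiplication:
C[0][0] = 1×0 + 3×-1 = -3
C[0][1] = 1×0 + 3×2 = 6
C[1][0] = 2×0 + 1×-1 = -1
C[1][1] = 2×0 + 1×2 = 2
Result: [[-3, 6], [-1, 2]]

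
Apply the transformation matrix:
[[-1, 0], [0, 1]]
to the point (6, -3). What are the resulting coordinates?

Matrix multiplication:
[[-1, 0], [0, 1]] × [6, -3]ᵀ
= [(-1)(6) + (0)(-3), (0)(6) + (1)(-3)]ᵀ
= [-6, -3]ᵀ
Result: (-6, -3)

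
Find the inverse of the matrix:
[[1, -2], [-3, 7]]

For [[a,b],[c,d]], inverse = (1/det)·[[d,-b],[-c,a]]
det = (1)(7) - (-2)(-3) = 7 - 6 = 1
Inverse = [[7, 2], [3, 1]]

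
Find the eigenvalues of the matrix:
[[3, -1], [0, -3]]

Characteristic equation: det(A - λI) = 0
λ² - (trace)λ + (det) = 0
trace = 3 + -3 = 0, det = (3)(-3) - (-1)(0) = -9
λ² - (0)λ + (-9) = 0
λ = (0 ± √((0)² - 4·(-9))) / 2 = (0 ± √36) / 2
Solving: λ = -3, 3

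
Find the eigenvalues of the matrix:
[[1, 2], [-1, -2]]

Characteristic equation: det(A - λI) = 0
λ² - (trace)λ + (det) = 0
trace = 1 + -2 = -1, det = (1)(-2) - (2)(-1) = 0
λ² - (-1)λ + (0) = 0
λ = (-1 ± √((-1)² - 4·(0))) / 2 = (-1 ± √1) / 2
Solving: λ = -1, 0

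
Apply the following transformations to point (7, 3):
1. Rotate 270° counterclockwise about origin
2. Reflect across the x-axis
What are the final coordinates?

Step 1: Rotate 270° → (3, -7)
Step 2: Reflect across x-axis → (3, 7)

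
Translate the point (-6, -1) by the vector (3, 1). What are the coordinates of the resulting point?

Translation by (3, 1) (homogeneous matrix [[1, 0, 3], [0, 1, 1], [0, 0, 1]]):
x' = -6 + 3 = -3
y' = -1 + 1 = 0
Result: (-3, 0)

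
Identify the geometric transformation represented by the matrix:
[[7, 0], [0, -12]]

This matrix represents: non-uniform scaling by sx = 7, sy = -12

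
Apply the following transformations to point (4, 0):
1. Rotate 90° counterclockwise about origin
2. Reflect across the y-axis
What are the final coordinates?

Step 1: Rotate 90° → (0, 4)
Step 2: Reflect across y-axis → (0, 4)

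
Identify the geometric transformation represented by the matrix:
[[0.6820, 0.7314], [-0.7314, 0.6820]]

This matrix represents: rotation by 313° counterclockwise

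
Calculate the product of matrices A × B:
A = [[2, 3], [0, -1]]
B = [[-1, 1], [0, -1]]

Matrix multiplication:
C[0][0] = 2×-1 + 3×0 = -2
C[0][1] = 2×1 + 3×-1 = -1
C[1][0] = 0×-1 + -1×0 = 0
C[1][1] = 0×1 + -1×-1 = 1
Result: [[-2, -1], [0, 1]]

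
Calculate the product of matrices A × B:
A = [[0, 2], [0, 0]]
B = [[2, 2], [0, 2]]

Matrix multiplication:
C[0][0] = 0×2 + 2×0 = 0
C[0][1] = 0×2 + 2×2 = 4
C[1][0] = 0×2 + 0×0 = 0
C[1][1] = 0×2 + 0×2 = 0
Result: [[0, 4], [0, 0]]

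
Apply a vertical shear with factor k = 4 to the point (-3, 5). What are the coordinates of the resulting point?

Shear matrix for vertical shear with factor k = 4:
[[1, 0], [4, 1]]
Result: (-3, 5) → (-3, -7)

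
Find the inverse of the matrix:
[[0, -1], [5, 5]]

For [[a,b],[c,d]], inverse = (1/det)·[[d,-b],[-c,a]]
det = (0)(5) - (-1)(5) = 0 - -5 = 5
Inverse = (1/5)·[[5, 1], [-5, 0]]
= [[1, 1/5], [-1, 0]]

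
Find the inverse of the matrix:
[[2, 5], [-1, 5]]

For [[a,b],[c,d]], inverse = (1/det)·[[d,-b],[-c,a]]
det = (2)(5) - (5)(-1) = 10 - -5 = 15
Inverse = (1/15)·[[5, -5], [1, 2]]
= [[1/3, -1/3], [1/15, 2/15]]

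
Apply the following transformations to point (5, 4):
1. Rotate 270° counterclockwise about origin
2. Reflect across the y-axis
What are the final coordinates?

Step 1: Rotate 270° → (4, -5)
Step 2: Reflect across y-axis → (-4, -5)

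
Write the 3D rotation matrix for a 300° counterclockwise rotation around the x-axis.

Rotation matrix for counterclockwise 300° around x-axis:
cos(300°) = 1/2, sin(300°) = -√3/2
Result: [[1, 0, 0], [0, 1/2, √3/2], [0, -√3/2, 1/2]]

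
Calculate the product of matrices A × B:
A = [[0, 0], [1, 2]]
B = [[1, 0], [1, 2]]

Matrix multiplication:
C[0][0] = 0×1 + 0×1 = 0
C[0][1] = 0×0 + 0×2 = 0
C[1][0] = 1×1 + 2×1 = 3
C[1][1] = 1×0 + 2×2 = 4
Result: [[0, 0], [3, 4]]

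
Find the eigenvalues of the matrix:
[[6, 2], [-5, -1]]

Characteristic equation: det(A - λI) = 0
λ² - (trace)λ + (det) = 0
trace = 6 + -1 = 5, det = (6)(-1) - (2)(-5) = 4
λ² - (5)λ + (4) = 0
λ = (5 ± √((5)² - 4·(4))) / 2 = (5 ± √9) / 2
Solving: λ = 1, 4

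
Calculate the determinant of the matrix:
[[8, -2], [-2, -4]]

For a 2×2 matrix [[a, b], [c, d]], det = ad - bc
det = (8)(-4) - (-2)(-2) = -32 - 4 = -36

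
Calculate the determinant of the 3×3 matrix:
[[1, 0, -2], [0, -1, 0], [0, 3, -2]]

Expansion along first row:
det = 1·det([[-1,0],[3,-2]]) - 0·det([[0,0],[0,-2]]) + -2·det([[0,-1],[0,3]])
    = 1·(-1·-2 - 0·3) - 0·(0·-2 - 0·0) + -2·(0·3 - -1·0)
    = 1·2 - 0·0 + -2·0
    = 2 + 0 + 0 = 2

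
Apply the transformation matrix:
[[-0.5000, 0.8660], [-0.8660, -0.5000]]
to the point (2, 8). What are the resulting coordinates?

Matrix multiplication:
[[-0.5000, 0.8660], [-0.8660, -0.5000]] × [2, 8]ᵀ
= [(-0.5000)(2) + (0.8660)(8), (-0.8660)(2) + (-0.5000)(8)]ᵀ
= [5.9280, -5.7320]ᵀ
Result: (5.9280, -5.7320)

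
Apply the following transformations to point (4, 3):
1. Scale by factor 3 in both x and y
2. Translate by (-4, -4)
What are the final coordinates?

Step 1: Scale (4, 3) by 3 → (12, 9)
Step 2: Translate by (-4, -4) → (8, 5)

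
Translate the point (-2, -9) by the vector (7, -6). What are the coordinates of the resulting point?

Translation by (7, -6) (homogeneous matrix [[1, 0, 7], [0, 1, -6], [0, 0, 1]]):
x' = -2 + 7 = 5
y' = -9 + -6 = -15
Result: (5, -15)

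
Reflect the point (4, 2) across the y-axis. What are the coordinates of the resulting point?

Reflection across y-axis: (4, 2) → (-4, 2)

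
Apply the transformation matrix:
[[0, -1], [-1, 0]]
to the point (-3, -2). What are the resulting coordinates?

Matrix multiplication:
[[0, -1], [-1, 0]] × [-3, -2]ᵀ
= [(0)(-3) + (-1)(-2), (-1)(-3) + (0)(-2)]ᵀ
= [2, 3]ᵀ
Result: (2, 3)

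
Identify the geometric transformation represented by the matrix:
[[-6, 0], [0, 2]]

This matrix represents: non-uniform scaling by sx = -6, sy = 2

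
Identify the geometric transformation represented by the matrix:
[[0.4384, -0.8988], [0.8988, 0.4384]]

This matrix represents: rotation by 64° counterclockwise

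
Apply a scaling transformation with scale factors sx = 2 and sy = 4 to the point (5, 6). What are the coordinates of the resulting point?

Scaling matrix:
[[2, 0], [0, 4]]
Result: (5 × 2, 6 × 4) = (10, 24)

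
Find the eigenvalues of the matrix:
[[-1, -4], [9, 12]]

Characteristic equation: det(A - λI) = 0
λ² - (trace)λ + (det) = 0
trace = -1 + 12 = 11, det = (-1)(12) - (-4)(9) = 24
λ² - (11)λ + (24) = 0
λ = (11 ± √((11)² - 4·(24))) / 2 = (11 ± √25) / 2
Solving: λ = 3, 8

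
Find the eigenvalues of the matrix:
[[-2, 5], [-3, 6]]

Characteristic equation: det(A - λI) = 0
λ² - (trace)λ + (det) = 0
trace = -2 + 6 = 4, det = (-2)(6) - (5)(-3) = 3
λ² - (4)λ + (3) = 0
λ = (4 ± √((4)² - 4·(3))) / 2 = (4 ± √4) / 2
Solving: λ = 1, 3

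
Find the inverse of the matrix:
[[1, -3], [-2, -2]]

For [[a,b],[c,d]], inverse = (1/det)·[[d,-b],[-c,a]]
det = (1)(-2) - (-3)(-2) = -2 - 6 = -8
Inverse = (1/-8)·[[-2, 3], [2, 1]]
= [[1/4, -3/8], [-1/4, -1/8]]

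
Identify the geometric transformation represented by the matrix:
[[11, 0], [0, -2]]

This matrix represents: non-uniform scaling by sx = 11, sy = -2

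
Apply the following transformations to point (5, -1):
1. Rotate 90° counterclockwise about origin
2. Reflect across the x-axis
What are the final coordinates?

Step 1: Rotate 90° → (1, 5)
Step 2: Reflect across x-axis → (1, -5)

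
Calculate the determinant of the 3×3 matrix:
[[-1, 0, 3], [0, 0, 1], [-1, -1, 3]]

Expansion along first row:
det = -1·det([[0,1],[-1,3]]) - 0·det([[0,1],[-1,3]]) + 3·det([[0,0],[-1,-1]])
    = -1·(0·3 - 1·-1) - 0·(0·3 - 1·-1) + 3·(0·-1 - 0·-1)
    = -1·1 - 0·1 + 3·0
    = -1 + 0 + 0 = -1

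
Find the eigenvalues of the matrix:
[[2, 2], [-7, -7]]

Characteristic equation: det(A - λI) = 0
λ² - (trace)λ + (det) = 0
trace = 2 + -7 = -5, det = (2)(-7) - (2)(-7) = 0
λ² - (-5)λ + (0) = 0
λ = (-5 ± √((-5)² - 4·(0))) / 2 = (-5 ± √25) / 2
Solving: λ = -5, 0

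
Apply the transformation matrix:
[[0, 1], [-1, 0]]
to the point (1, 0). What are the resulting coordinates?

Matrix multiplication:
[[0, 1], [-1, 0]] × [1, 0]ᵀ
= [(0)(1) + (1)(0), (-1)(1) + (0)(0)]ᵀ
= [0, -1]ᵀ
Result: (0, -1)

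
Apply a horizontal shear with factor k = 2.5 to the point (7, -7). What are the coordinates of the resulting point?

Shear matrix for horizontal shear with factor k = 2.5:
[[1, 2.50], [0, 1]]
Result: (7, -7) → (-10.5, -7)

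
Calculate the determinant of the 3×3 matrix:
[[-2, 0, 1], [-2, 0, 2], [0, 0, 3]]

Expansion along first row:
det = -2·det([[0,2],[0,3]]) - 0·det([[-2,2],[0,3]]) + 1·det([[-2,0],[0,0]])
    = -2·(0·3 - 2·0) - 0·(-2·3 - 2·0) + 1·(-2·0 - 0·0)
    = -2·0 - 0·-6 + 1·0
    = 0 + 0 + 0 = 0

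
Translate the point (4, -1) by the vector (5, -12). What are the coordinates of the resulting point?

Translation by (5, -12) (homogeneous matrix [[1, 0, 5], [0, 1, -12], [0, 0, 1]]):
x' = 4 + 5 = 9
y' = -1 + -12 = -13
Result: (9, -13)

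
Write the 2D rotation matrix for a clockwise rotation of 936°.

Rotation matrix formula: [[cos θ, -sin θ], [sin θ, cos θ]]
A clockwise rotation by 936° is equivalent to a counterclockwise rotation by -936°.
For θ = -936°:
cos(-936°) = -0.8090
sin(-936°) = 0.5878
Result: [[-0.8090, -0.5878], [0.5878, -0.8090]]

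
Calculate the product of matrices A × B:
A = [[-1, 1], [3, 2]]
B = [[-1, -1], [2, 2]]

Matrix multiplication:
C[0][0] = -1×-1 + 1×2 = 3
C[0][1] = -1×-1 + 1×2 = 3
C[1][0] = 3×-1 + 2×2 = 1
C[1][1] = 3×-1 + 2×2 = 1
Result: [[3, 3], [1, 1]]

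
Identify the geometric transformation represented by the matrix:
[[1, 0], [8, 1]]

This matrix represents: vertical shear with factor 8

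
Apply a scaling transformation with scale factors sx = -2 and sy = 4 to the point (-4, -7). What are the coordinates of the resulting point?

Scaling matrix:
[[-2, 0], [0, 4]]
Result: (-4 × -2, -7 × 4) = (8, -28)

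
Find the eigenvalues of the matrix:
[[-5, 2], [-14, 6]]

Characteristic equation: det(A - λI) = 0
λ² - (trace)λ + (det) = 0
trace = -5 + 6 = 1, det = (-5)(6) - (2)(-14) = -2
λ² - (1)λ + (-2) = 0
λ = (1 ± √((1)² - 4·(-2))) / 2 = (1 ± √9) / 2
Solving: λ = -1, 2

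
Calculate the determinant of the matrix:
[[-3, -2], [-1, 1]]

For a 2×2 matrix [[a, b], [c, d]], det = ad - bc
det = (-3)(1) - (-2)(-1) = -3 - 2 = -5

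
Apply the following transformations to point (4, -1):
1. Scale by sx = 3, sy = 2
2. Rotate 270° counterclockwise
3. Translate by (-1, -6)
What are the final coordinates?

Step 1: Scale → (12, -2)
Step 2: Rotate 270° → (-2, -12)
Step 3: Translate → (-3, -18)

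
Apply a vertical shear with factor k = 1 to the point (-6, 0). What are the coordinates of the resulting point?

Shear matrix for vertical shear with factor k = 1:
[[1, 0], [1, 1]]
Result: (-6, 0) → (-6, -6)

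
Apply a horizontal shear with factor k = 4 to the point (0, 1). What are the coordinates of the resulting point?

Shear matrix for horizontal shear with factor k = 4:
[[1, 4], [0, 1]]
Result: (0, 1) → (4, 1)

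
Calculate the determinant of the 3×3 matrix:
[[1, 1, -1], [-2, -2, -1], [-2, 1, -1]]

Expansion along first row:
det = 1·det([[-2,-1],[1,-1]]) - 1·det([[-2,-1],[-2,-1]]) + -1·det([[-2,-2],[-2,1]])
    = 1·(-2·-1 - -1·1) - 1·(-2·-1 - -1·-2) + -1·(-2·1 - -2·-2)
    = 1·3 - 1·0 + -1·-6
    = 3 + 0 + 6 = 9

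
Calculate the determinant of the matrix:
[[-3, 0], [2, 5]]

For a 2×2 matrix [[a, b], [c, d]], det = ad - bc
det = (-3)(5) - (0)(2) = -15 - 0 = -15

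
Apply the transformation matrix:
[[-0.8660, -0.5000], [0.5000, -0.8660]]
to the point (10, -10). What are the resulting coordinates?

Matrix multiplication:
[[-0.8660, -0.5000], [0.5000, -0.8660]] × [10, -10]ᵀ
= [(-0.8660)(10) + (-0.5000)(-10), (0.5000)(10) + (-0.8660)(-10)]ᵀ
= [-3.6600, 13.6600]ᵀ
Result: (-3.6600, 13.6600)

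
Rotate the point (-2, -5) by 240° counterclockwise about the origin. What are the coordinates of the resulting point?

Rotation matrix for 240°: [[cos 240°, -sin 240°], [sin 240°, cos 240°]] ≈ [[-0.500000, 0.866025], [-0.866025, -0.500000]]
[[-0.500000, 0.866025], [-0.866025, -0.500000]] × [-2, -5]ᵀ ≈ [-3.3301, 4.2321]ᵀ
Result: (-3.3301, 4.2321)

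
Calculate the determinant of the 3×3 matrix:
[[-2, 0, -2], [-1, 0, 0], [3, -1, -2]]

Expansion along first row:
det = -2·det([[0,0],[-1,-2]]) - 0·det([[-1,0],[3,-2]]) + -2·det([[-1,0],[3,-1]])
    = -2·(0·-2 - 0·-1) - 0·(-1·-2 - 0·3) + -2·(-1·-1 - 0·3)
    = -2·0 - 0·2 + -2·1
    = 0 + 0 + -2 = -2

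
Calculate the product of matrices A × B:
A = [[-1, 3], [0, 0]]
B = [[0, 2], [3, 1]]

Matrix multiplication:
C[0][0] = -1×0 + 3×3 = 9
C[0][1] = -1×2 + 3×1 = 1
C[1][0] = 0×0 + 0×3 = 0
C[1][1] = 0×2 + 0×1 = 0
Result: [[9, 1], [0, 0]]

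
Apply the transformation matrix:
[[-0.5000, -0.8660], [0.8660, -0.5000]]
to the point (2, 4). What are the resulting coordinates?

Matrix multiplication:
[[-0.5000, -0.8660], [0.8660, -0.5000]] × [2, 4]ᵀ
= [(-0.5000)(2) + (-0.8660)(4), (0.8660)(2) + (-0.5000)(4)]ᵀ
= [-4.4640, -0.2680]ᵀ
Result: (-4.4640, -0.2680)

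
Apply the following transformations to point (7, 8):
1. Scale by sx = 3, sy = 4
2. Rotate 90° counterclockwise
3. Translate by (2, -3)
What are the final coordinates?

Step 1: Scale → (21, 32)
Step 2: Rotate 90° → (-32, 21)
Step 3: Translate → (-30, 18)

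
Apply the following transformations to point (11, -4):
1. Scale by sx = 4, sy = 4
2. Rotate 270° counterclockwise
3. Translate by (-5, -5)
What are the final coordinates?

Step 1: Scale → (44, -16)
Step 2: Rotate 270° → (-16, -44)
Step 3: Translate → (-21, -49)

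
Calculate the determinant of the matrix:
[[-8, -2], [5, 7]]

For a 2×2 matrix [[a, b], [c, d]], det = ad - bc
det = (-8)(7) - (-2)(5) = -56 - -10 = -46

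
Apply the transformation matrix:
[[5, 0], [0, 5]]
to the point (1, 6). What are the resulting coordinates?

Matrix multiplication:
[[5, 0], [0, 5]] × [1, 6]ᵀ
= [(5)(1) + (0)(6), (0)(1) + (5)(6)]ᵀ
= [5, 30]ᵀ
Result: (5, 30)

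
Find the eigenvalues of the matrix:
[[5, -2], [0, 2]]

Characteristic equation: det(A - λI) = 0
λ² - (trace)λ + (det) = 0
trace = 5 + 2 = 7, det = (5)(2) - (-2)(0) = 10
λ² - (7)λ + (10) = 0
λ = (7 ± √((7)² - 4·(10))) / 2 = (7 ± √9) / 2
Solving: λ = 2, 5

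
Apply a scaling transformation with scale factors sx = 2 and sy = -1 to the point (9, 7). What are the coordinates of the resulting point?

Scaling matrix:
[[2, 0], [0, -1]]
Result: (9 × 2, 7 × -1) = (18, -7)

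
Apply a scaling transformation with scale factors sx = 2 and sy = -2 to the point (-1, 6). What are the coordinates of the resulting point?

Scaling matrix:
[[2, 0], [0, -2]]
Result: (-1 × 2, 6 × -2) = (-2, -12)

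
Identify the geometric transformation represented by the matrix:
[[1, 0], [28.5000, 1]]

This matrix represents: vertical shear with factor 28.5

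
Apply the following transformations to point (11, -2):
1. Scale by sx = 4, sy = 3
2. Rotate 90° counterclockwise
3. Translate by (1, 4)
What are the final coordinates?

Step 1: Scale → (44, -6)
Step 2: Rotate 90° → (6, 44)
Step 3: Translate → (7, 48)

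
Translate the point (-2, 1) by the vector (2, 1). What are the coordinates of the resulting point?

Translation by (2, 1) (homogeneous matrix [[1, 0, 2], [0, 1, 1], [0, 0, 1]]):
x' = -2 + 2 = 0
y' = 1 + 1 = 2
Result: (0, 2)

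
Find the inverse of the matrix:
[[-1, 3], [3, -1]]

For [[a,b],[c,d]], inverse = (1/det)·[[d,-b],[-c,a]]
det = (-1)(-1) - (3)(3) = 1 - 9 = -8
Inverse = (1/-8)·[[-1, -3], [-3, -1]]
= [[1/8, 3/8], [3/8, 1/8]]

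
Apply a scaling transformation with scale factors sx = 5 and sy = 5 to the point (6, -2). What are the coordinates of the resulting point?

Scaling matrix:
[[5, 0], [0, 5]]
Result: (6 × 5, -2 × 5) = (30, -10)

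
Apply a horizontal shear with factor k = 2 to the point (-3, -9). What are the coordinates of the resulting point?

Shear matrix for horizontal shear with factor k = 2:
[[1, 2], [0, 1]]
Result: (-3, -9) → (-21, -9)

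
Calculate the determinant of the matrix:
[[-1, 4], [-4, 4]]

For a 2×2 matrix [[a, b], [c, d]], det = ad - bc
det = (-1)(4) - (4)(-4) = -4 - -16 = 12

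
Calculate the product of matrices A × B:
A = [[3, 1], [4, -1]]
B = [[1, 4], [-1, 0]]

Matrix multiplication:
C[0][0] = 3×1 + 1×-1 = 2
C[0][1] = 3×4 + 1×0 = 12
C[1][0] = 4×1 + -1×-1 = 5
C[1][1] = 4×4 + -1×0 = 16
Result: [[2, 12], [5, 16]]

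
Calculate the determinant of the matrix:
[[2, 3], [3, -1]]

For a 2×2 matrix [[a, b], [c, d]], det = ad - bc
det = (2)(-1) - (3)(3) = -2 - 9 = -11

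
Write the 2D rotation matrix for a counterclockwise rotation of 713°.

Rotation matrix formula: [[cos θ, -sin θ], [sin θ, cos θ]]
For θ = 713°:
cos(713°) = 0.9925
sin(713°) = -0.1219
Result: [[0.9925, 0.1219], [-0.1219, 0.9925]]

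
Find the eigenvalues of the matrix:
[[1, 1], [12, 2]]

Characteristic equation: det(A - λI) = 0
λ² - (trace)λ + (det) = 0
trace = 1 + 2 = 3, det = (1)(2) - (1)(12) = -10
λ² - (3)λ + (-10) = 0
λ = (3 ± √((3)² - 4·(-10))) / 2 = (3 ± √49) / 2
Solving: λ = -2, 5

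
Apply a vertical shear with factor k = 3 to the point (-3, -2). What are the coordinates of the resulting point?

Shear matrix for vertical shear with factor k = 3:
[[1, 0], [3, 1]]
Result: (-3, -2) → (-3, -11)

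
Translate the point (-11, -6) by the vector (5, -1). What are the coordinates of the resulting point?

Translation by (5, -1) (homogeneous matrix [[1, 0, 5], [0, 1, -1], [0, 0, 1]]):
x' = -11 + 5 = -6
y' = -6 + -1 = -7
Result: (-6, -7)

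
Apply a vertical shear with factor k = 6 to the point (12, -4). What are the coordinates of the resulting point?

Shear matrix for vertical shear with factor k = 6:
[[1, 0], [6, 1]]
Result: (12, -4) → (12, 68)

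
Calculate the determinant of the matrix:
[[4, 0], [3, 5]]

For a 2×2 matrix [[a, b], [c, d]], det = ad - bc
det = (4)(5) - (0)(3) = 20 - 0 = 20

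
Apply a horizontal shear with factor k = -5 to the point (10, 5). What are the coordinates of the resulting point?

Shear matrix for horizontal shear with factor k = -5:
[[1, -5], [0, 1]]
Result: (10, 5) → (-15, 5)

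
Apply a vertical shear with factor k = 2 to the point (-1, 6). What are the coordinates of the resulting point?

Shear matrix for vertical shear with factor k = 2:
[[1, 0], [2, 1]]
Result: (-1, 6) → (-1, 4)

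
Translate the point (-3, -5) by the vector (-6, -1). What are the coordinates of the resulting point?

Translation by (-6, -1) (homogeneous matrix [[1, 0, -6], [0, 1, -1], [0, 0, 1]]):
x' = -3 + -6 = -9
y' = -5 + -1 = -6
Result: (-9, -6)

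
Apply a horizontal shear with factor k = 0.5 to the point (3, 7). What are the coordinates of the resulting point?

Shear matrix for horizontal shear with factor k = 0.5:
[[1, 0.50], [0, 1]]
Result: (3, 7) → (6.5, 7)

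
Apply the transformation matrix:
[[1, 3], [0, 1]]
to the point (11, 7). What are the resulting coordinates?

Matrix multiplication:
[[1, 3], [0, 1]] × [11, 7]ᵀ
= [(1)(11) + (3)(7), (0)(11) + (1)(7)]ᵀ
= [32, 7]ᵀ
Result: (32, 7)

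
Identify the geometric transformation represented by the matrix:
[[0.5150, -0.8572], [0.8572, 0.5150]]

This matrix represents: rotation by 59° counterclockwise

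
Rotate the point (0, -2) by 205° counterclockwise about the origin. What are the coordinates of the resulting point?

Rotation matrix for 205°: [[cos 205°, -sin 205°], [sin 205°, cos 205°]] ≈ [[-0.906308, 0.422618], [-0.422618, -0.906308]]
[[-0.906308, 0.422618], [-0.422618, -0.906308]] × [0, -2]ᵀ ≈ [-0.8452, 1.8126]ᵀ
Result: (-0.8452, 1.8126)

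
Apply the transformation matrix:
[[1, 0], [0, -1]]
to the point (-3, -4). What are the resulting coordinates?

Matrix multiplication:
[[1, 0], [0, -1]] × [-3, -4]ᵀ
= [(1)(-3) + (0)(-4), (0)(-3) + (-1)(-4)]ᵀ
= [-3, 4]ᵀ
Result: (-3, 4)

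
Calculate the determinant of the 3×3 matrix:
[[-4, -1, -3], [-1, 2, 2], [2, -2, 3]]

Expansion along first row:
det = -4·det([[2,2],[-2,3]]) - -1·det([[-1,2],[2,3]]) + -3·det([[-1,2],[2,-2]])
    = -4·(2·3 - 2·-2) - -1·(-1·3 - 2·2) + -3·(-1·-2 - 2·2)
    = -4·10 - -1·-7 + -3·-2
    = -40 + -7 + 6 = -41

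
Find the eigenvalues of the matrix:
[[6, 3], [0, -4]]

Characteristic equation: det(A - λI) = 0
λ² - (trace)λ + (det) = 0
trace = 6 + -4 = 2, det = (6)(-4) - (3)(0) = -24
λ² - (2)λ + (-24) = 0
λ = (2 ± √((2)² - 4·(-24))) / 2 = (2 ± √100) / 2
Solving: λ = -4, 6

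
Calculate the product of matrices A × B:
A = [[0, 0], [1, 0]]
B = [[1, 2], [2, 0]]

Matrix multiplication:
C[0][0] = 0×1 + 0×2 = 0
C[0][1] = 0×2 + 0×0 = 0
C[1][0] = 1×1 + 0×2 = 1
C[1][1] = 1×2 + 0×0 = 2
Result: [[0, 0], [1, 2]]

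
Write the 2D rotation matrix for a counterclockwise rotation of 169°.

Rotation matrix formula: [[cos θ, -sin θ], [sin θ, cos θ]]
For θ = 169°:
cos(169°) = -0.9816
sin(169°) = 0.1908
Result: [[-0.9816, -0.1908], [0.1908, -0.9816]]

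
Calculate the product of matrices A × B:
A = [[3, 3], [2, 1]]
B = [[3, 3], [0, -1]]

Matrix multiplication:
C[0][0] = 3×3 + 3×0 = 9
C[0][1] = 3×3 + 3×-1 = 6
C[1][0] = 2×3 + 1×0 = 6
C[1][1] = 2×3 + 1×-1 = 5
Result: [[9, 6], [6, 5]]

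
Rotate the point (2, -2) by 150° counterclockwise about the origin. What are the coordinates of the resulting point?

Rotation matrix for 150°: [[cos 150°, -sin 150°], [sin 150°, cos 150°]] ≈ [[-0.866025, -0.500000], [0.500000, -0.866025]]
[[-0.866025, -0.500000], [0.500000, -0.866025]] × [2, -2]ᵀ ≈ [-0.7321, 2.7321]ᵀ
Result: (-0.7321, 2.7321)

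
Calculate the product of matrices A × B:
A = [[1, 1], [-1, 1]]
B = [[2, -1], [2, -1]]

Matrix multiplication:
C[0][0] = 1×2 + 1×2 = 4
C[0][1] = 1×-1 + 1×-1 = -2
C[1][0] = -1×2 + 1×2 = 0
C[1][1] = -1×-1 + 1×-1 = 0
Result: [[4, -2], [0, 0]]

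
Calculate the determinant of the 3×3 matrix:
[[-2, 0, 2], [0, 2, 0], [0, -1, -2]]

Expansion along first row:
det = -2·det([[2,0],[-1,-2]]) - 0·det([[0,0],[0,-2]]) + 2·det([[0,2],[0,-1]])
    = -2·(2·-2 - 0·-1) - 0·(0·-2 - 0·0) + 2·(0·-1 - 2·0)
    = -2·-4 - 0·0 + 2·0
    = 8 + 0 + 0 = 8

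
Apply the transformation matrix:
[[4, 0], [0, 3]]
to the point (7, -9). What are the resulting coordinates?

Matrix multiplication:
[[4, 0], [0, 3]] × [7, -9]ᵀ
= [(4)(7) + (0)(-9), (0)(7) + (3)(-9)]ᵀ
= [28, -27]ᵀ
Result: (28, -27)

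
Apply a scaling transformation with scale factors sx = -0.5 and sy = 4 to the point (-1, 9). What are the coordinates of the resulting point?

Scaling matrix:
[[-0.50, 0], [0, 4]]
Result: (-1 × -0.5, 9 × 4) = (0.5, 36)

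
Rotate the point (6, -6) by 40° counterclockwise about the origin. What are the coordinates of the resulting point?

Rotation matrix for 40°: [[cos 40°, -sin 40°], [sin 40°, cos 40°]] ≈ [[0.766044, -0.642788], [0.642788, 0.766044]]
[[0.766044, -0.642788], [0.642788, 0.766044]] × [6, -6]ᵀ ≈ [8.4530, -0.7395]ᵀ
Result: (8.4530, -0.7395)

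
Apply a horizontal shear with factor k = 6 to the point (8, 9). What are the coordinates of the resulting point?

Shear matrix for horizontal shear with factor k = 6:
[[1, 6], [0, 1]]
Result: (8, 9) → (62, 9)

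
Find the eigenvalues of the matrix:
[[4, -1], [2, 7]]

Characteristic equation: det(A - λI) = 0
λ² - (trace)λ + (det) = 0
trace = 4 + 7 = 11, det = (4)(7) - (-1)(2) = 30
λ² - (11)λ + (30) = 0
λ = (11 ± √((11)² - 4·(30))) / 2 = (11 ± √1) / 2
Solving: λ = 5, 6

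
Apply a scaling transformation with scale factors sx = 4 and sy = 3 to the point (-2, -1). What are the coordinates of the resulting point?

Scaling matrix:
[[4, 0], [0, 3]]
Result: (-2 × 4, -1 × 3) = (-8, -3)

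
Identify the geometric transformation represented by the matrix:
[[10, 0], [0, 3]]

This matrix represents: non-uniform scaling by sx = 10, sy = 3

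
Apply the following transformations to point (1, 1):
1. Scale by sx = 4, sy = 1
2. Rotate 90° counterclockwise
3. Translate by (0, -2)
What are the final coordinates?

Step 1: Scale → (4, 1)
Step 2: Rotate 90° → (-1, 4)
Step 3: Translate → (-1, 2)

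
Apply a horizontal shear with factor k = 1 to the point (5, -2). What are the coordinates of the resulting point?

Shear matrix for horizontal shear with factor k = 1:
[[1, 1], [0, 1]]
Result: (5, -2) → (3, -2)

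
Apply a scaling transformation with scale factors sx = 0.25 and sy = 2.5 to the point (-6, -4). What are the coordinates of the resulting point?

Scaling matrix:
[[0.25, 0], [0, 2.50]]
Result: (-6 × 0.25, -4 × 2.5) = (-1.5, -10)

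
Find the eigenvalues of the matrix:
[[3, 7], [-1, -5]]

Characteristic equation: det(A - λI) = 0
λ² - (trace)λ + (det) = 0
trace = 3 + -5 = -2, det = (3)(-5) - (7)(-1) = -8
λ² - (-2)λ + (-8) = 0
λ = (-2 ± √((-2)² - 4·(-8))) / 2 = (-2 ± √36) / 2
Solving: λ = -4, 2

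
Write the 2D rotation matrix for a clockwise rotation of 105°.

Rotation matrix formula: [[cos θ, -sin θ], [sin θ, cos θ]]
A clockwise rotation by 105° is equivalent to a counterclockwise rotation by -105°.
For θ = -105°:
cos(-105°) = -0.2588
sin(-105°) = -0.9659
Result: [[-0.2588, 0.9659], [-0.9659, -0.2588]]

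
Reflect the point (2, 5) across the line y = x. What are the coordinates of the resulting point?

Reflection across line y = x: (2, 5) → (5, 2)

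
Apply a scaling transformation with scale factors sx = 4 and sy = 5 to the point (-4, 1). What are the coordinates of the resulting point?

Scaling matrix:
[[4, 0], [0, 5]]
Result: (-4 × 4, 1 × 5) = (-16, 5)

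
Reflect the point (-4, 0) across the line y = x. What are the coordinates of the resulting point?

Reflection across line y = x: (-4, 0) → (0, -4)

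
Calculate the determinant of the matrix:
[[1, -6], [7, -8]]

For a 2×2 matrix [[a, b], [c, d]], det = ad - bc
det = (1)(-8) - (-6)(7) = -8 - -42 = 34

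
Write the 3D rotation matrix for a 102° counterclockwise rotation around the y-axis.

Rotation matrix for counterclockwise 102° around y-axis:
cos(102°) = -0.2079, sin(102°) = 0.9781
Result: [[-0.2079, 0, 0.9781], [0, 1, 0], [-0.9781, 0, -0.2079]]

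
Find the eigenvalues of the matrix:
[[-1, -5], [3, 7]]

Characteristic equation: det(A - λI) = 0
λ² - (trace)λ + (det) = 0
trace = -1 + 7 = 6, det = (-1)(7) - (-5)(3) = 8
λ² - (6)λ + (8) = 0
λ = (6 ± √((6)² - 4·(8))) / 2 = (6 ± √4) / 2
Solving: λ = 2, 4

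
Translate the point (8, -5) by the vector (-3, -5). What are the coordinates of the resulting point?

Translation by (-3, -5) (homogeneous matrix [[1, 0, -3], [0, 1, -5], [0, 0, 1]]):
x' = 8 + -3 = 5
y' = -5 + -5 = -10
Result: (5, -10)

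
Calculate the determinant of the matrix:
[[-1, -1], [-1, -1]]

For a 2×2 matrix [[a, b], [c, d]], det = ad - bc
det = (-1)(-1) - (-1)(-1) = 1 - 1 = 0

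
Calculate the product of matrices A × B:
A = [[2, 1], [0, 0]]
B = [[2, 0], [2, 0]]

Matrix multiplication:
C[0][0] = 2×2 + 1×2 = 6
C[0][1] = 2×0 + 1×0 = 0
C[1][0] = 0×2 + 0×2 = 0
C[1][1] = 0×0 + 0×0 = 0
Result: [[6, 0], [0, 0]]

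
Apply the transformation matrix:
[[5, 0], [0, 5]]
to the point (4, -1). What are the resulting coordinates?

Matrix multiplication:
[[5, 0], [0, 5]] × [4, -1]ᵀ
= [(5)(4) + (0)(-1), (0)(4) + (5)(-1)]ᵀ
= [20, -5]ᵀ
Result: (20, -5)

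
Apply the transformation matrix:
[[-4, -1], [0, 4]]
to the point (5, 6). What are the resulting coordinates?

Matrix multiplication:
[[-4, -1], [0, 4]] × [5, 6]ᵀ
= [(-4)(5) + (-1)(6), (0)(5) + (4)(6)]ᵀ
= [-26, 24]ᵀ
Result: (-26, 24)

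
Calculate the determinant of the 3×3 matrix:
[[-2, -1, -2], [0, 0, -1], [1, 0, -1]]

Expansion along first row:
det = -2·det([[0,-1],[0,-1]]) - -1·det([[0,-1],[1,-1]]) + -2·det([[0,0],[1,0]])
    = -2·(0·-1 - -1·0) - -1·(0·-1 - -1·1) + -2·(0·0 - 0·1)
    = -2·0 - -1·1 + -2·0
    = 0 + 1 + 0 = 1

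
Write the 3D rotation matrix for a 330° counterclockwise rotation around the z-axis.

Rotation matrix for counterclockwise 330° around z-axis:
cos(330°) = √3/2, sin(330°) = -1/2
Result: [[√3/2, 1/2, 0], [-1/2, √3/2, 0], [0, 0, 1]]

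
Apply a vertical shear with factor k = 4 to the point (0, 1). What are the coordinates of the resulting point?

Shear matrix for vertical shear with factor k = 4:
[[1, 0], [4, 1]]
Result: (0, 1) → (0, 1)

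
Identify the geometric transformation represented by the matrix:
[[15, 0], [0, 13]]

This matrix represents: non-uniform scaling by sx = 15, sy = 13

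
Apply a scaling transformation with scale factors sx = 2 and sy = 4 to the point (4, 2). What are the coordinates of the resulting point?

Scaling matrix:
[[2, 0], [0, 4]]
Result: (4 × 2, 2 × 4) = (8, 8)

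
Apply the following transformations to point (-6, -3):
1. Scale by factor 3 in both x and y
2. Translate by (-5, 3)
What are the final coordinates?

Step 1: Scale (-6, -3) by 3 → (-18, -9)
Step 2: Translate by (-5, 3) → (-23, -6)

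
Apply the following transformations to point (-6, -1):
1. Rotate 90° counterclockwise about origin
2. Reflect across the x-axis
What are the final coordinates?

Step 1: Rotate 90° → (1, -6)
Step 2: Reflect across x-axis → (1, 6)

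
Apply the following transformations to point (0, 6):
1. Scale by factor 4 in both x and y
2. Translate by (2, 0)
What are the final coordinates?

Step 1: Scale (0, 6) by 4 → (0, 24)
Step 2: Translate by (2, 0) → (2, 24)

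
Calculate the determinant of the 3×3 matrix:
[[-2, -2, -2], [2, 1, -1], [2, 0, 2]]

Expansion along first row:
det = -2·det([[1,-1],[0,2]]) - -2·det([[2,-1],[2,2]]) + -2·det([[2,1],[2,0]])
    = -2·(1·2 - -1·0) - -2·(2·2 - -1·2) + -2·(2·0 - 1·2)
    = -2·2 - -2·6 + -2·-2
    = -4 + 12 + 4 = 12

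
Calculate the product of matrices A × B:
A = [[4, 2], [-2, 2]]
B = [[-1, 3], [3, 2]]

Matrix multiplication:
C[0][0] = 4×-1 + 2×3 = 2
C[0][1] = 4×3 + 2×2 = 16
C[1][0] = -2×-1 + 2×3 = 8
C[1][1] = -2×3 + 2×2 = -2
Result: [[2, 16], [8, -2]]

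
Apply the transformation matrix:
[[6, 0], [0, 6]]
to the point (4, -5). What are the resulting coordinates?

Matrix multiplication:
[[6, 0], [0, 6]] × [4, -5]ᵀ
= [(6)(4) + (0)(-5), (0)(4) + (6)(-5)]ᵀ
= [24, -30]ᵀ
Result: (24, -30)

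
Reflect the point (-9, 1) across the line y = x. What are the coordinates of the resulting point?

Reflection across line y = x: (-9, 1) → (1, -9)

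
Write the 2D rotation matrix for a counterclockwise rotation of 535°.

Rotation matrix formula: [[cos θ, -sin θ], [sin θ, cos θ]]
For θ = 535°:
cos(535°) = -0.9962
sin(535°) = 0.0872
Result: [[-0.9962, -0.0872], [0.0872, -0.9962]]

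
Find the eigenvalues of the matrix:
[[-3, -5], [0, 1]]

Characteristic equation: det(A - λI) = 0
λ² - (trace)λ + (det) = 0
trace = -3 + 1 = -2, det = (-3)(1) - (-5)(0) = -3
λ² - (-2)λ + (-3) = 0
λ = (-2 ± √((-2)² - 4·(-3))) / 2 = (-2 ± √16) / 2
Solving: λ = -3, 1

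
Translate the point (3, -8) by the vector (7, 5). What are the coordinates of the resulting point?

Translation by (7, 5) (homogeneous matrix [[1, 0, 7], [0, 1, 5], [0, 0, 1]]):
x' = 3 + 7 = 10
y' = -8 + 5 = -3
Result: (10, -3)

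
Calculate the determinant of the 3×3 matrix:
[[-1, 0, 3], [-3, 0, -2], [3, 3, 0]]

Expansion along first row:
det = -1·det([[0,-2],[3,0]]) - 0·det([[-3,-2],[3,0]]) + 3·det([[-3,0],[3,3]])
    = -1·(0·0 - -2·3) - 0·(-3·0 - -2·3) + 3·(-3·3 - 0·3)
    = -1·6 - 0·6 + 3·-9
    = -6 + 0 + -27 = -33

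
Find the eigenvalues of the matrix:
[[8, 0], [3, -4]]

Characteristic equation: det(A - λI) = 0
λ² - (trace)λ + (det) = 0
trace = 8 + -4 = 4, det = (8)(-4) - (0)(3) = -32
λ² - (4)λ + (-32) = 0
λ = (4 ± √((4)² - 4·(-32))) / 2 = (4 ± √144) / 2
Solving: λ = -4, 8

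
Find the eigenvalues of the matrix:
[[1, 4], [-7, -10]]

Characteristic equation: det(A - λI) = 0
λ² - (trace)λ + (det) = 0
trace = 1 + -10 = -9, det = (1)(-10) - (4)(-7) = 18
λ² - (-9)λ + (18) = 0
λ = (-9 ± √((-9)² - 4·(18))) / 2 = (-9 ± √9) / 2
Solving: λ = -6, -3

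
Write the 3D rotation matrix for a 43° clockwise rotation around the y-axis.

Rotation matrix for clockwise 43° around y-axis:
A clockwise rotation by 43° is a counterclockwise rotation by -43°.
cos(-43°) = 0.7314, sin(-43°) = -0.6820
Result: [[0.7314, 0, -0.6820], [0, 1, 0], [0.6820, 0, 0.7314]]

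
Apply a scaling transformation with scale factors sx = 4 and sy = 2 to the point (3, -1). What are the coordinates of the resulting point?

Scaling matrix:
[[4, 0], [0, 2]]
Result: (3 × 4, -1 × 2) = (12, -2)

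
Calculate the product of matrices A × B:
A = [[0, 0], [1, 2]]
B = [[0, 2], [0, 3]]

Matrix multiplication:
C[0][0] = 0×0 + 0×0 = 0
C[0][1] = 0×2 + 0×3 = 0
C[1][0] = 1×0 + 2×0 = 0
C[1][1] = 1×2 + 2×3 = 8
Result: [[0, 0], [0, 8]]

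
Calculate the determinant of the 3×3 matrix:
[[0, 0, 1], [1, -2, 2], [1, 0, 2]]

Expansion along first row:
det = 0·det([[-2,2],[0,2]]) - 0·det([[1,2],[1,2]]) + 1·det([[1,-2],[1,0]])
    = 0·(-2·2 - 2·0) - 0·(1·2 - 2·1) + 1·(1·0 - -2·1)
    = 0·-4 - 0·0 + 1·2
    = 0 + 0 + 2 = 2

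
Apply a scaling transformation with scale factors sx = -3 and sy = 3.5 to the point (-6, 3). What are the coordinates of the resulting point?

Scaling matrix:
[[-3, 0], [0, 3.50]]
Result: (-6 × -3, 3 × 3.5) = (18, 10.5)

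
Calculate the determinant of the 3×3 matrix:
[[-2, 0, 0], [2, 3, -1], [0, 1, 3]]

Expansion along first row:
det = -2·det([[3,-1],[1,3]]) - 0·det([[2,-1],[0,3]]) + 0·det([[2,3],[0,1]])
    = -2·(3·3 - -1·1) - 0·(2·3 - -1·0) + 0·(2·1 - 3·0)
    = -2·10 - 0·6 + 0·2
    = -20 + 0 + 0 = -20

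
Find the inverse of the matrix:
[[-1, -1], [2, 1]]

For [[a,b],[c,d]], inverse = (1/det)·[[d,-b],[-c,a]]
det = (-1)(1) - (-1)(2) = -1 - -2 = 1
Inverse = [[1, 1], [-2, -1]]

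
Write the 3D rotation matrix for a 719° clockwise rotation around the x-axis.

Rotation matrix for clockwise 719° around x-axis:
A clockwise rotation by 719° is a counterclockwise rotation by -719°.
cos(-719°) = 0.9998, sin(-719°) = 0.0175
Result: [[1, 0, 0], [0, 0.9998, -0.0175], [0, 0.0175, 0.9998]]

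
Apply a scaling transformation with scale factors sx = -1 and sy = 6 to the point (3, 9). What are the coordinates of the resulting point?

Scaling matrix:
[[-1, 0], [0, 6]]
Result: (3 × -1, 9 × 6) = (-3, 54)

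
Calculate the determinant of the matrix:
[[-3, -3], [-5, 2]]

For a 2×2 matrix [[a, b], [c, d]], det = ad - bc
det = (-3)(2) - (-3)(-5) = -6 - 15 = -21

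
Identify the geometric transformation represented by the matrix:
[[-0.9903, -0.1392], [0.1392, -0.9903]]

This matrix represents: rotation by 172° counterclockwise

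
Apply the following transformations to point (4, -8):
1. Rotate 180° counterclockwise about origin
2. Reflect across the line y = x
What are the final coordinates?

Step 1: Rotate 180° → (-4, 8)
Step 2: Reflect across line y = x → (8, -4)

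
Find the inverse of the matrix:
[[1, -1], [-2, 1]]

For [[a,b],[c,d]], inverse = (1/det)·[[d,-b],[-c,a]]
det = (1)(1) - (-1)(-2) = 1 - 2 = -1
Inverse = (1/-1)·[[1, 1], [2, 1]]
= [[-1, -1], [-2, -1]]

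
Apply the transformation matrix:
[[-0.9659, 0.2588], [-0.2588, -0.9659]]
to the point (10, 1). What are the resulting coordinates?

Matrix multiplication:
[[-0.9659, 0.2588], [-0.2588, -0.9659]] × [10, 1]ᵀ
= [(-0.9659)(10) + (0.2588)(1), (-0.2588)(10) + (-0.9659)(1)]ᵀ
= [-9.4002, -3.5539]ᵀ
Result: (-9.4002, -3.5539)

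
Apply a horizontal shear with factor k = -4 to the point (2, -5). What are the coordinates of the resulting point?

Shear matrix for horizontal shear with factor k = -4:
[[1, -4], [0, 1]]
Result: (2, -5) → (22, -5)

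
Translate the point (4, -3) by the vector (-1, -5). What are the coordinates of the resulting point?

Translation by (-1, -5) (homogeneous matrix [[1, 0, -1], [0, 1, -5], [0, 0, 1]]):
x' = 4 + -1 = 3
y' = -3 + -5 = -8
Result: (3, -8)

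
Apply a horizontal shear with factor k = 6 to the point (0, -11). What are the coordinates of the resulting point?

Shear matrix for horizontal shear with factor k = 6:
[[1, 6], [0, 1]]
Result: (0, -11) → (-66, -11)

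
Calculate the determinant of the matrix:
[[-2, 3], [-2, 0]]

For a 2×2 matrix [[a, b], [c, d]], det = ad - bc
det = (-2)(0) - (3)(-2) = 0 - -6 = 6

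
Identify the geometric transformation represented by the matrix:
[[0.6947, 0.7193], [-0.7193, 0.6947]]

This matrix represents: rotation by 314° counterclockwise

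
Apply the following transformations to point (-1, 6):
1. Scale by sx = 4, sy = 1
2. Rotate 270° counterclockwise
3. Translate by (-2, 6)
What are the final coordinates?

Step 1: Scale → (-4, 6)
Step 2: Rotate 270° → (6, 4)
Step 3: Translate → (4, 10)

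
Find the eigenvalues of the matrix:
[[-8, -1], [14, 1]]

Characteristic equation: det(A - λI) = 0
λ² - (trace)λ + (det) = 0
trace = -8 + 1 = -7, det = (-8)(1) - (-1)(14) = 6
λ² - (-7)λ + (6) = 0
λ = (-7 ± √((-7)² - 4·(6))) / 2 = (-7 ± √25) / 2
Solving: λ = -6, -1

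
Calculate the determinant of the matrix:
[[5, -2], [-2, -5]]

For a 2×2 matrix [[a, b], [c, d]], det = ad - bc
det = (5)(-5) - (-2)(-2) = -25 - 4 = -29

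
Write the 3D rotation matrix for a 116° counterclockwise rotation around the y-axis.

Rotation matrix for counterclockwise 116° around y-axis:
cos(116°) = -0.4384, sin(116°) = 0.8988
Result: [[-0.4384, 0, 0.8988], [0, 1, 0], [-0.8988, 0, -0.4384]]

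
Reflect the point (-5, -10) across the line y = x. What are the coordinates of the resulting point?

Reflection across line y = x: (-5, -10) → (-10, -5)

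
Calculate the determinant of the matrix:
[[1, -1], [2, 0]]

For a 2×2 matrix [[a, b], [c, d]], det = ad - bc
det = (1)(0) - (-1)(2) = 0 - -2 = 2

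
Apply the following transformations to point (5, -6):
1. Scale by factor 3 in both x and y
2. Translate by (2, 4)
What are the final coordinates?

Step 1: Scale (5, -6) by 3 → (15, -18)
Step 2: Translate by (2, 4) → (17, -14)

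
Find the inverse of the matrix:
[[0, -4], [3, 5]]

For [[a,b],[c,d]], inverse = (1/det)·[[d,-b],[-c,a]]
det = (0)(5) - (-4)(3) = 0 - -12 = 12
Inverse = (1/12)·[[5, 4], [-3, 0]]
= [[5/12, 1/3], [-1/4, 0]]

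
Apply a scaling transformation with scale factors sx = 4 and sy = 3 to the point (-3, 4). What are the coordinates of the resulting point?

Scaling matrix:
[[4, 0], [0, 3]]
Result: (-3 × 4, 4 × 3) = (-12, 12)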